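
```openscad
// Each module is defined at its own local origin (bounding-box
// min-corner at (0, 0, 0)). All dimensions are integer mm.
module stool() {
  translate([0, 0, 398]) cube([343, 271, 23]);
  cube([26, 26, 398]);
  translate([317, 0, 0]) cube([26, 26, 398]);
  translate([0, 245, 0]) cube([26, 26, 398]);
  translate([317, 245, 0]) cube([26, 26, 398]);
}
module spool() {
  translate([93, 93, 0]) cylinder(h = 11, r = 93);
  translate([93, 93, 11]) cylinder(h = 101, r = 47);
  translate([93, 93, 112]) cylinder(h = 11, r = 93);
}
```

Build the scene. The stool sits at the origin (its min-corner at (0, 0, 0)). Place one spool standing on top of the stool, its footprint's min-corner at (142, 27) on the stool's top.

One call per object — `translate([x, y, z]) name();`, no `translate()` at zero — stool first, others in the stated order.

stool();
translate([142, 27, 421]) spool();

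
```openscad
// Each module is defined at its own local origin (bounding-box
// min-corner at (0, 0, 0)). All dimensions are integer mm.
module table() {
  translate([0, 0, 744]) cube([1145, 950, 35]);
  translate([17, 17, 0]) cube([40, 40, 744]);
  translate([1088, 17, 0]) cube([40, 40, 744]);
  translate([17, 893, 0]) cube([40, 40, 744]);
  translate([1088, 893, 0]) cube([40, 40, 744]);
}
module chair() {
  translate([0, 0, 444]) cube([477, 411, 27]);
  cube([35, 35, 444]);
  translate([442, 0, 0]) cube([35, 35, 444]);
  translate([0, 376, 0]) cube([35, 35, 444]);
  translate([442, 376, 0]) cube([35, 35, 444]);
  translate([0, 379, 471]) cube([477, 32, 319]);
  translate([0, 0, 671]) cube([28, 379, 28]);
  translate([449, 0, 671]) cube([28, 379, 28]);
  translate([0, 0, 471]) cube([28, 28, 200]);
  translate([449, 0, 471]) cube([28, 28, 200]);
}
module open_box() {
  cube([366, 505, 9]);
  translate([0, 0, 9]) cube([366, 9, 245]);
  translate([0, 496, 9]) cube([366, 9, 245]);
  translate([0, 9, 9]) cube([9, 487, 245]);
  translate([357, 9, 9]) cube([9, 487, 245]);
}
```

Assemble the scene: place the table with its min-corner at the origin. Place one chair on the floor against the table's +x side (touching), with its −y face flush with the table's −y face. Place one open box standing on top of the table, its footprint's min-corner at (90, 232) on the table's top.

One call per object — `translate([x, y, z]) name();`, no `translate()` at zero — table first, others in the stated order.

table();
translate([1145, 0, 0]) chair();
translate([90, 232, 779]) open_box();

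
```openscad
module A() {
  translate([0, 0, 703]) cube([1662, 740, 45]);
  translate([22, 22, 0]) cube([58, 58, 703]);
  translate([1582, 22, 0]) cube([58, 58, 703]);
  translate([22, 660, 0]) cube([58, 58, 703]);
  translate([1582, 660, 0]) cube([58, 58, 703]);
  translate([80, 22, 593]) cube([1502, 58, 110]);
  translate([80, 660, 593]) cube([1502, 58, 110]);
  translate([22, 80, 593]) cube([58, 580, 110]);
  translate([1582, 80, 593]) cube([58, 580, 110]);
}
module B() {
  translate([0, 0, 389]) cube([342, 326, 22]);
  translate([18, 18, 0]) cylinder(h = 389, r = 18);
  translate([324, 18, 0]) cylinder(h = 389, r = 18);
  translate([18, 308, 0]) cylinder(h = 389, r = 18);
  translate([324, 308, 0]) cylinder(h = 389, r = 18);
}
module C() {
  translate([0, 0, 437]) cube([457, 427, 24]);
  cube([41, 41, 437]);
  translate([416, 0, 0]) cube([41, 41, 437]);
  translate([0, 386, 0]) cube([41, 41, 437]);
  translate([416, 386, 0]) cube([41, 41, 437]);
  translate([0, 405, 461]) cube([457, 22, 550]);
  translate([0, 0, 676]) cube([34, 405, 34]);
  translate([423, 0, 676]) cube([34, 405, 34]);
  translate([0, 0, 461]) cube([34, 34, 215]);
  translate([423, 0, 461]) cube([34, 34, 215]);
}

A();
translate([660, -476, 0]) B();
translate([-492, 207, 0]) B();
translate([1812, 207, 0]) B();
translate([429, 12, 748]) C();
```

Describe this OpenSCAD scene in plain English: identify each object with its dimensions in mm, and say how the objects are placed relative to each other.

A is a table: top 1662 mm (x) × 740 mm (y), 45 mm thick, upper face at z = 748 mm, on four 58×58 mm square legs, each inset 22 mm from the nearest pair of top edges, running from z = 0 to the bottom of the top. Four apron rails, 58 mm thick and 110 mm tall, run between adjacent legs with their top edges flush with the underside of the top and their outer faces flush with the legs' outer faces.

B is a simple wooden stool: a rectangular seat 342 mm (x) by 326 mm (y), 22 mm thick, top face at z = 411 mm, on four round legs, each 36 mm in diameter. The legs rest on z = 0, each leg's axis is inset half a diameter from the nearest pair of seat edges (so the leg's bounding box is flush with the corner).

C is a chair. The seat is a 457×427×24 mm slab with its top at z = 461 mm, on four 41×41 mm corner legs (flush with the seat edges, standing on z = 0). A flat backrest 22 mm thick, 550 mm tall, spans the full seat width and rises from the seat top along its +y edge, rear face flush with the rear of the seat. Two armrests of 34×34 mm section run along each side from the seat's front edge to the front of the backrest, top faces 249 mm above the seat top and outer faces flush with the seat's x-edges; a 34×34 mm post under the front of each armrest stands on the seat at the front corner.

Three stools sit around the table at the −y, −x, +x sides. The chair is on top of the table.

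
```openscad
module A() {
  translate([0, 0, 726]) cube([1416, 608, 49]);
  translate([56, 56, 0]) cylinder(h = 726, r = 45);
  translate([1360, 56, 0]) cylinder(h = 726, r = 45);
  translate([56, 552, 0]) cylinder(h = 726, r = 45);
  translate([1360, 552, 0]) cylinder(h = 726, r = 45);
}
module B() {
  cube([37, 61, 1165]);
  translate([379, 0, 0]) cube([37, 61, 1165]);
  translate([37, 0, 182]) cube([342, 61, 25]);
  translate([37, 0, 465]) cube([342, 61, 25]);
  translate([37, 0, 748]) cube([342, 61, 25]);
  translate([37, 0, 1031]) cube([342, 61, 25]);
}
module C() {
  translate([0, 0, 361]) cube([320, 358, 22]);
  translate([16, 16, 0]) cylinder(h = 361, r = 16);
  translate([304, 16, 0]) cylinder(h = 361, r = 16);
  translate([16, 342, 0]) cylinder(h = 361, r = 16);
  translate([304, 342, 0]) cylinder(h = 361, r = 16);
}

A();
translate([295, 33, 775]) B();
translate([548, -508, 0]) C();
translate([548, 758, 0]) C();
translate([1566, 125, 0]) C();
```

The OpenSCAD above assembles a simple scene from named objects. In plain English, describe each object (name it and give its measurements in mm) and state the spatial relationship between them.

A is a table with a 1416×608 mm rectangular top, 49 mm thick, top surface at z = 775 mm, supported by four round legs of 90 mm diameter, each leg's bounding box inset 11 mm from the nearest pair of top edges, running from the floor.

B is a wooden ladder with two side rails of 37×61 mm section and 1165 mm height, set 416 mm apart overall. Between them run 4 rectangular rungs (61 mm deep, 25 mm thick), front faces flush with the rails' −y face. The bottom of the first rung is 182 mm above the floor and each subsequent rung is 283 mm higher than the one below.

C is a four-legged stool. The seat is a 320×358×22 mm slab whose top surface is at z = 383 mm; four round legs, each 32 mm in diameter, run from the floor (z = 0) to the underside of the seat, each leg's axis is inset half a diameter from the nearest pair of seat edges (so the leg's bounding box is flush with the corner).

The ladder is on top of the table. Three stools sit around the table at the −y, +y, +x sides.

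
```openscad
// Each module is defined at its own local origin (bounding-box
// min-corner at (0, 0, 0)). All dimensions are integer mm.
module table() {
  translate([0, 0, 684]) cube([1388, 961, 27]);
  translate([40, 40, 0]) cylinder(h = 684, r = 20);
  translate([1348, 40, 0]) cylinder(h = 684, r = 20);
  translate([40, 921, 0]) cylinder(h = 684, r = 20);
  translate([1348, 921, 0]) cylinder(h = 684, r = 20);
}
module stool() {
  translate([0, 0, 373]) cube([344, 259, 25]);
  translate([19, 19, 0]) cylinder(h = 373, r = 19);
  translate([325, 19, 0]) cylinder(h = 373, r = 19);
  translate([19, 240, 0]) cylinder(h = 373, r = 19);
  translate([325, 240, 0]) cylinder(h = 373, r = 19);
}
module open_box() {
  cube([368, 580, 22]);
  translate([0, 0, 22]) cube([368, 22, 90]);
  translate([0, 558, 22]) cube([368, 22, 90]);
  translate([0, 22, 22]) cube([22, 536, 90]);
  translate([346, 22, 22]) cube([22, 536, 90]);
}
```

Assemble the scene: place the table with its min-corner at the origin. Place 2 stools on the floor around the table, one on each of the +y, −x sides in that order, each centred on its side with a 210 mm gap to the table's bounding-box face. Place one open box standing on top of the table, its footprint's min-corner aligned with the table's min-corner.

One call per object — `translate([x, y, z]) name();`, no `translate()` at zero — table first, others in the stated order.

table();
translate([522, 1171, 0]) stool();
translate([-554, 351, 0]) stool();
translate([0, 0, 711]) open_box();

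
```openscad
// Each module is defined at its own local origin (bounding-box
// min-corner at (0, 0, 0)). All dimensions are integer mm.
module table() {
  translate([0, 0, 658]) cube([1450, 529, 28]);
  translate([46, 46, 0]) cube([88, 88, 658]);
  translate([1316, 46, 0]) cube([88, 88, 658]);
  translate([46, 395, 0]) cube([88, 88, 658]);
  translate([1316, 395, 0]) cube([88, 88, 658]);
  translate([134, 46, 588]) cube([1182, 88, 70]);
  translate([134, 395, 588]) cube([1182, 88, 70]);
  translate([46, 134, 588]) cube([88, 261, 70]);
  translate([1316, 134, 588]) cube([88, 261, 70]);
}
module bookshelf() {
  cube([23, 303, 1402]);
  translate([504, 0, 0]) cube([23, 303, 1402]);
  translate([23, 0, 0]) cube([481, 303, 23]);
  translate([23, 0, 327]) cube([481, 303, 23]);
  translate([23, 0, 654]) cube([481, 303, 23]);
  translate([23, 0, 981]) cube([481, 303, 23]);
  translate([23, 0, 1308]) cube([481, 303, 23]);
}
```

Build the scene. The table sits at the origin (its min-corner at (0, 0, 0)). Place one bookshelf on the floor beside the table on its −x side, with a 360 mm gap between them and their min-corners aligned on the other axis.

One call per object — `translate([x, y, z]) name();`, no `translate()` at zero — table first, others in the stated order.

table();
translate([-887, 0, 0]) bookshelf();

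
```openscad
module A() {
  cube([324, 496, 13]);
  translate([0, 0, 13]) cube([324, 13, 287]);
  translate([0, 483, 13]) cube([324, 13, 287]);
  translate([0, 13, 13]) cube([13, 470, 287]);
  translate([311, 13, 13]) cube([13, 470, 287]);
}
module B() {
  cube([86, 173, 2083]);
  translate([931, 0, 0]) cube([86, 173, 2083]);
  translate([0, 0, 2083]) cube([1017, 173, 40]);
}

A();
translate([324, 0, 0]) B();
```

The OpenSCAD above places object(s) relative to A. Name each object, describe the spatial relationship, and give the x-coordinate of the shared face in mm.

A is an open box. B is a door frame. The door frame is against the open box's +x side, with their −y faces flush. The x-coordinate of the shared face is 324 mm.

The open box's +x face and the door frame's −x face are both at x = 324 mm.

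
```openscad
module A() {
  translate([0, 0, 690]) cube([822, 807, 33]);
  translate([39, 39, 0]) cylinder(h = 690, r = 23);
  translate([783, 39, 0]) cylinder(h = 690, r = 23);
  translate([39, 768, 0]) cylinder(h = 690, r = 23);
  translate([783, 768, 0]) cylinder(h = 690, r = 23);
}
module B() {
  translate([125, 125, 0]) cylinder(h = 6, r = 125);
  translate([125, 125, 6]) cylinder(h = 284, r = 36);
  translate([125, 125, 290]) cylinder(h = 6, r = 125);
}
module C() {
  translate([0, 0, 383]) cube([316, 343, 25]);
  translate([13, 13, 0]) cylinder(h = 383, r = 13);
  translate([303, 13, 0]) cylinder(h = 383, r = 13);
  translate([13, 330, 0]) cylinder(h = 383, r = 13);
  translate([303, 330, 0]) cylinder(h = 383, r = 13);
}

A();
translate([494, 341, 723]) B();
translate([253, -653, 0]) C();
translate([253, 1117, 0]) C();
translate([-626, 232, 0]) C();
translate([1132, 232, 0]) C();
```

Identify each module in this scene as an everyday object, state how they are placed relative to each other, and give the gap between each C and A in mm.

Each stool's nearest face is 310 mm from the table's bounding box.

A is a table. B is a spool. C is a stool. The spool is on top of the table. Four stools sit around the table at the −y, +y, −x, +x sides. The gap between each stool and the table is 310 mm.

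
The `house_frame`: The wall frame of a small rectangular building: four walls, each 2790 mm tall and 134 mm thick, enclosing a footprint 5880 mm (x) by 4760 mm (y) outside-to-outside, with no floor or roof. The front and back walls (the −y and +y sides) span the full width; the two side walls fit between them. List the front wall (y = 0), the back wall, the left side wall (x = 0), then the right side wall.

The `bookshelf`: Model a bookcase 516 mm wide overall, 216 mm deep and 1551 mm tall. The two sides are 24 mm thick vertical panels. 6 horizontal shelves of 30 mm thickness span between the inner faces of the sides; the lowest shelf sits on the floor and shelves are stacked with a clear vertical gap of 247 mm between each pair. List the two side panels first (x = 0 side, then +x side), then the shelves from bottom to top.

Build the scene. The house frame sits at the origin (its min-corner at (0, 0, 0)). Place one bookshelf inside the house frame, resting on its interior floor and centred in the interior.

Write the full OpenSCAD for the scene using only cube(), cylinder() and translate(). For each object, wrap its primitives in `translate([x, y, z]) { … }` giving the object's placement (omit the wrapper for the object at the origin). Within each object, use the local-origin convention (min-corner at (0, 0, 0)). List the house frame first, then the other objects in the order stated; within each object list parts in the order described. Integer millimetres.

cube([5880, 134, 2790]);
translate([0, 4626, 0]) cube([5880, 134, 2790]);
translate([0, 134, 0]) cube([134, 4492, 2790]);
translate([5746, 134, 0]) cube([134, 4492, 2790]);
translate([2682, 2272, 0]) {
  cube([24, 216, 1551]);
  translate([492, 0, 0]) cube([24, 216, 1551]);
  translate([24, 0, 0]) cube([468, 216, 30]);
  translate([24, 0, 277]) cube([468, 216, 30]);
  translate([24, 0, 554]) cube([468, 216, 30]);
  translate([24, 0, 831]) cube([468, 216, 30]);
  translate([24, 0, 1108]) cube([468, 216, 30]);
  translate([24, 0, 1385]) cube([468, 216, 30]);
}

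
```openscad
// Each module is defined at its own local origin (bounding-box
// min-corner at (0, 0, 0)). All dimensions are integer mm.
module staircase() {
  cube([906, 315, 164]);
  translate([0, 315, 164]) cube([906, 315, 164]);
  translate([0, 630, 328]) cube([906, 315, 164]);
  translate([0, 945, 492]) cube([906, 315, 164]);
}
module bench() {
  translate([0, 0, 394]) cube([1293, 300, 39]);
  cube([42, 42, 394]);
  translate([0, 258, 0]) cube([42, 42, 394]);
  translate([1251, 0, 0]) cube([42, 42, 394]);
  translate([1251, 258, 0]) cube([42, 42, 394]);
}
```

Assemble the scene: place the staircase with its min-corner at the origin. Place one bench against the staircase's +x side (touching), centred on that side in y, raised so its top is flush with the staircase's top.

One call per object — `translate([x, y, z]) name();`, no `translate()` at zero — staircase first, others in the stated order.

staircase();
translate([906, 480, 223]) bench();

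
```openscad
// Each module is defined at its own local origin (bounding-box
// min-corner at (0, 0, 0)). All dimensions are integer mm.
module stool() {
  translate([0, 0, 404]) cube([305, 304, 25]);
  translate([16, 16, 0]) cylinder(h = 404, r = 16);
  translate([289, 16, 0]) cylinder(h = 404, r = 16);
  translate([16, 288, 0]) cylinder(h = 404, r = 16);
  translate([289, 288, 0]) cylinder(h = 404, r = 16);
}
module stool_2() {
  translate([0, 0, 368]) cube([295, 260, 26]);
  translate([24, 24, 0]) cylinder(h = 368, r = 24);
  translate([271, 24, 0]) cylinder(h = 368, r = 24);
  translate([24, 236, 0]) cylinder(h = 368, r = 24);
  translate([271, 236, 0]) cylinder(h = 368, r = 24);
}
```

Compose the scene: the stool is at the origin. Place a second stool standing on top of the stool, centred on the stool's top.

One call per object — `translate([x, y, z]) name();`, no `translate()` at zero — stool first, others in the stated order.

stool();
translate([5, 22, 429]) stool_2();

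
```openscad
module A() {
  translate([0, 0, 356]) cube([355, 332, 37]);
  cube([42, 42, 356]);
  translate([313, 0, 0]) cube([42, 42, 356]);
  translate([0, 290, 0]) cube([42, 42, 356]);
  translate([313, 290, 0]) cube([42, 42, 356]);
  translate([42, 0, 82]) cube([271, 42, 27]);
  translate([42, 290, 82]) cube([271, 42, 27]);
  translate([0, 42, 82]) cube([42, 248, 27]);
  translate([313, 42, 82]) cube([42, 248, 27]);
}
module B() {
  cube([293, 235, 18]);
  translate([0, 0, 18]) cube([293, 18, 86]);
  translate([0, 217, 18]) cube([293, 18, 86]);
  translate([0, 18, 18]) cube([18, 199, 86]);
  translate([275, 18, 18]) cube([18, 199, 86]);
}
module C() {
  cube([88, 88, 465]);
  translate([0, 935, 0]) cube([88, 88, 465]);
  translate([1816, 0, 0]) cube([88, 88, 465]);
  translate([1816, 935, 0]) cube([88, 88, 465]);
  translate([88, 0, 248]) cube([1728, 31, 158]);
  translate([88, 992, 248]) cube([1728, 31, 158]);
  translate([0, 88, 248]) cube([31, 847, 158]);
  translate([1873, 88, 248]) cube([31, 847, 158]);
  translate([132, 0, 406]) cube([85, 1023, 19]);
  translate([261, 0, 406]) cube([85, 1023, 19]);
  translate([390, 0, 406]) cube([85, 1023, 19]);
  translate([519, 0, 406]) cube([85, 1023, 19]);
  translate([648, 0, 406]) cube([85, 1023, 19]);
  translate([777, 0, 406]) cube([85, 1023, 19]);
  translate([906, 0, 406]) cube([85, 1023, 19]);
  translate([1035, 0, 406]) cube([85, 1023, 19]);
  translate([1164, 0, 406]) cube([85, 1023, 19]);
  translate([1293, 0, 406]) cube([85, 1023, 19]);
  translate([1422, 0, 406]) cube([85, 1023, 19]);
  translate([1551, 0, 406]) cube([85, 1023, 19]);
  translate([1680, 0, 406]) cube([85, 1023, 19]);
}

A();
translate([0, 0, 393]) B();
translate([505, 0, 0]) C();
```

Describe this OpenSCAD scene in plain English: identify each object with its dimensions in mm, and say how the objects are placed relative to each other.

A is a four-legged stool. The seat is a 355×332×37 mm slab whose top surface is at z = 393 mm; four square legs, each 42×42 mm in cross-section, run from the floor (z = 0) to the underside of the seat, each flush with a corner of the seat. Four stretchers, 42 mm wide and 27 mm tall, connect adjacent legs with their undersides at z = 82 mm, each running between the inner faces of the legs it joins and aligned with the legs' outer faces on the other axis.

B is an open-topped rectangular box: outside dimensions 293×235×104 mm, with a uniform wall and base thickness of 18 mm. The base is a full 293×235 slab on the floor; four walls sit on top of the base. The front and back walls (the −y and +y sides) span the full width; the two side walls fit between them.

C is a bed frame 1904 mm long (x) by 1023 mm wide (y). Four 88×88 mm corner posts, 465 mm tall, at the corners of the footprint. Four rails of 31 mm thickness and 158 mm height run between adjacent posts with their undersides at z = 248 mm, their outer faces flush with the outside of the frame (the two x-running rails run between the posts' inner faces; the two y-running rails run between the posts' inner faces). 13 slats, each 85 mm wide (x) and 19 mm thick, lie across the top of the two x-running rails, running the full 1023 mm width of the frame in y; the slats are evenly spaced along x between the inner faces of the end posts with equal gaps (rounded down to the nearest mm) at the −x end and between each pair — any rounding remainder accumulates at the +x end.

The open box is on top of the stool. The bed frame is on the floor beside the stool on its +x side.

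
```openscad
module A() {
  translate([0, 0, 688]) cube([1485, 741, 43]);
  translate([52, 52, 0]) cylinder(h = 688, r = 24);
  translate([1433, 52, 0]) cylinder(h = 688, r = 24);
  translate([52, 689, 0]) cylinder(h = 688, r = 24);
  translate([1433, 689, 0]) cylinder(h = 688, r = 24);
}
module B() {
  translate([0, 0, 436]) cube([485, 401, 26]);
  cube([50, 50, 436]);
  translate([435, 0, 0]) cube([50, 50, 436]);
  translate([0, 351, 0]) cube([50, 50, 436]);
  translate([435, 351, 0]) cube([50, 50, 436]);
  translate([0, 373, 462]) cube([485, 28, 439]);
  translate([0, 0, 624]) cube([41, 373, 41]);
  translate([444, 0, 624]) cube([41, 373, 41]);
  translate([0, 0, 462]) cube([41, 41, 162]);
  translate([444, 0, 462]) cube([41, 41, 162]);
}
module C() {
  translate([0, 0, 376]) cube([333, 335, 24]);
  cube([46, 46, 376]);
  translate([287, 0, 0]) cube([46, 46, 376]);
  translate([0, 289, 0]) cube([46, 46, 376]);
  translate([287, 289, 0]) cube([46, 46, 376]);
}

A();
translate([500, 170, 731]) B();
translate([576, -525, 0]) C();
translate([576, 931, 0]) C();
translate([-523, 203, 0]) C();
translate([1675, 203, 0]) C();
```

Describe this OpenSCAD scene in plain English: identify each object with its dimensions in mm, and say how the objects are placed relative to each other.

A is a table with a 1485×741 mm rectangular top, 43 mm thick, top surface at z = 731 mm, supported by four round legs of 48 mm diameter, each leg's bounding box inset 28 mm from the nearest pair of top edges, running from the floor.

B is a chair. The seat is a 485×401×26 mm slab with its top at z = 462 mm, on four 50×50 mm corner legs (flush with the seat edges, standing on z = 0). A flat backrest 28 mm thick, 439 mm tall, spans the full seat width and rises from the seat top along its +y edge, rear face flush with the rear of the seat. Two armrests of 41×41 mm section run along each side from the seat's front edge to the front of the backrest, top faces 203 mm above the seat top and outer faces flush with the seat's x-edges; a 41×41 mm post under the front of each armrest stands on the seat at the front corner.

C is a simple wooden stool: a rectangular seat 333 mm (x) by 335 mm (y), 24 mm thick, top face at z = 400 mm, on four square legs, each 46×46 mm in cross-section. The legs rest on z = 0, each flush with a corner of the seat.

The chair is on top of the table, centred. Four stools sit around the table at the −y, +y, −x, +x sides.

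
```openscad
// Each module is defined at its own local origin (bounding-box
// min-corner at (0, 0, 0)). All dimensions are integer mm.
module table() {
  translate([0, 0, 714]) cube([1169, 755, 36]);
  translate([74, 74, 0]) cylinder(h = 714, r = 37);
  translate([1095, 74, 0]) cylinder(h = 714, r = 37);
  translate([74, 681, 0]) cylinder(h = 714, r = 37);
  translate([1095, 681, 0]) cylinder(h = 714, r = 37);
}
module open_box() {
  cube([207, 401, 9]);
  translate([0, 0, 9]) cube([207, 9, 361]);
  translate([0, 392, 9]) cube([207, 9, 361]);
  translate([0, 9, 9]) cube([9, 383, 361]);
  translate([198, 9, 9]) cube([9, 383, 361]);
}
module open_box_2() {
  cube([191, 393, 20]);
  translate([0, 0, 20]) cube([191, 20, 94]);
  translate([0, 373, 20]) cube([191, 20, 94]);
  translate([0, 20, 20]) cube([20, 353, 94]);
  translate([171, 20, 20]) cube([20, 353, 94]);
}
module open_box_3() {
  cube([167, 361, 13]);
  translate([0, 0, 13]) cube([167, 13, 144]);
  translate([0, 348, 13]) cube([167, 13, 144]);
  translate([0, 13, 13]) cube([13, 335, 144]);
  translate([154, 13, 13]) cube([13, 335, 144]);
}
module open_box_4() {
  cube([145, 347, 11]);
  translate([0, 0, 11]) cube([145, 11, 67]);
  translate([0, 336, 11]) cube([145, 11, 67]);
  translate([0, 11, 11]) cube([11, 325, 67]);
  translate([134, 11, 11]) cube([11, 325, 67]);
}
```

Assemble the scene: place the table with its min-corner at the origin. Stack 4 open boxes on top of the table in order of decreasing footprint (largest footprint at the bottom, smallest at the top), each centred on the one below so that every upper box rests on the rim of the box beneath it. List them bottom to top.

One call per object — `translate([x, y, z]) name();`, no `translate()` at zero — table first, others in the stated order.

table();
translate([481, 177, 750]) open_box();
translate([489, 181, 1120]) open_box_2();
translate([501, 197, 1234]) open_box_3();
translate([512, 204, 1391]) open_box_4();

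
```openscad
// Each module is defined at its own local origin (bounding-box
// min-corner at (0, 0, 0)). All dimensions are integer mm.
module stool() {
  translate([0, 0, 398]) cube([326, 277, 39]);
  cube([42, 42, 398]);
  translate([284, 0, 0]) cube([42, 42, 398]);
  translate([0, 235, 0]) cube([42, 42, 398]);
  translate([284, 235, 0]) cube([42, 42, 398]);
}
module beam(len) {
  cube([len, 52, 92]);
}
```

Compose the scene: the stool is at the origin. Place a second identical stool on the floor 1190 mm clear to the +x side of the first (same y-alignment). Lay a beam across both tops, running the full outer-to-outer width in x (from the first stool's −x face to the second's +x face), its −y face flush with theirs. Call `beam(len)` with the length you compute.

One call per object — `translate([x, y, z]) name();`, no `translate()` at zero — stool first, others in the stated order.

stool();
translate([1516, 0, 0]) stool();
translate([0, 0, 437]) beam(1842);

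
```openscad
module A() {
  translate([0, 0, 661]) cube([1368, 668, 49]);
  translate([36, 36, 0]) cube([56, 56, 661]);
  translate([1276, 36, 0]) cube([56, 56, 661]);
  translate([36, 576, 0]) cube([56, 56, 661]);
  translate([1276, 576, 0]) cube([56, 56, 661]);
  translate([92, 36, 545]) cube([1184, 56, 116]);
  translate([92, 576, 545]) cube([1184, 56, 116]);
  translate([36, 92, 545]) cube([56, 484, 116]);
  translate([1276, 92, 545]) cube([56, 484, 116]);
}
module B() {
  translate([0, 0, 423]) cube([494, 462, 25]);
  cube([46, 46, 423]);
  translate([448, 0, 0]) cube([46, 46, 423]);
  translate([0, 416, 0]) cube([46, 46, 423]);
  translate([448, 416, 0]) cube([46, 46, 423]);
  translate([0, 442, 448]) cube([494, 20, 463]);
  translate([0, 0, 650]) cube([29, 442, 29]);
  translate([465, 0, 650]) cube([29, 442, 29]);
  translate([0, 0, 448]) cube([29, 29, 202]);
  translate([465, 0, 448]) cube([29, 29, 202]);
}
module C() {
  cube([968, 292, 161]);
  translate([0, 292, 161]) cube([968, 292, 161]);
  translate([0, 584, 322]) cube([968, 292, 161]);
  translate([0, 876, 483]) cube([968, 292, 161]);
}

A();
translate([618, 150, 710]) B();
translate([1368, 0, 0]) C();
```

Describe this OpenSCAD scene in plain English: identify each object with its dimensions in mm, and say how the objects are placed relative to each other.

A is a table: top 1368 mm (x) × 668 mm (y), 49 mm thick, upper face at z = 710 mm, on four 56×56 mm square legs, each inset 36 mm from the nearest pair of top edges, running from z = 0 to the bottom of the top. Four apron rails, 56 mm thick and 116 mm tall, run between adjacent legs with their top edges flush with the underside of the top and their outer faces flush with the legs' outer faces.

B is a chair: 494×462 mm seat, 25 mm thick, top at z = 448 mm, on four 46 mm square corner legs flush with the seat edges. A 20 mm thick backrest slab spans the full seat width, extending 463 mm above the seat top, its back face flush with the seat's +y edge. Two armrests of 29×29 mm section run along each side from the seat's front edge to the front of the backrest, top faces 231 mm above the seat top and outer faces flush with the seat's x-edges; a 29×29 mm post under the front of each armrest stands on the seat at the front corner.

C is a run of 4 identical solid stair steps. Each tread is 968×292 mm and each step block is 161 mm high. Step 1 rests on the floor; step k is offset from step 1 by (k−1)×292 mm in y and (k−1)×161 mm in z.

The chair is on top of the table. The staircase is against the table's +x side, with their −y faces flush.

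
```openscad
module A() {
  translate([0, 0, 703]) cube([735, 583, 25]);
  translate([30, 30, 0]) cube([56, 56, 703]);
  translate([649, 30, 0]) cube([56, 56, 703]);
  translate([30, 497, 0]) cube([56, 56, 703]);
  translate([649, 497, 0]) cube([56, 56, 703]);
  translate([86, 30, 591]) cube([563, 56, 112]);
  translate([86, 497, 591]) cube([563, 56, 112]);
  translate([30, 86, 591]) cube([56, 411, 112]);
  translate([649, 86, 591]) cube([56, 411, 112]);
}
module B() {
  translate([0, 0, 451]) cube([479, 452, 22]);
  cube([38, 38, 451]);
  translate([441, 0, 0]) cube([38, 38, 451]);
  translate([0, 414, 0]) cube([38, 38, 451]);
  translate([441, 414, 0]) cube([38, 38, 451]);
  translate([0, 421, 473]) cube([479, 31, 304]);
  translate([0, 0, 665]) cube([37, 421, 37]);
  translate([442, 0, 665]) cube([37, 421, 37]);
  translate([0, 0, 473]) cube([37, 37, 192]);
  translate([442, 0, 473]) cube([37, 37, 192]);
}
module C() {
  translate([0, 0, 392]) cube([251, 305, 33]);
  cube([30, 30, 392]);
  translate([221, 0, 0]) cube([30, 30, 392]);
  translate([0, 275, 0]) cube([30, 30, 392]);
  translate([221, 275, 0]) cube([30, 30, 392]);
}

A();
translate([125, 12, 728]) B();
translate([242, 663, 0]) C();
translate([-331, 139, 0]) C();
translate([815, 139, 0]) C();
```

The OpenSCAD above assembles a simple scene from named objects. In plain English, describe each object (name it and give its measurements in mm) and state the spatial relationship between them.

A is a rectangular dining table. The top is 735×583×25 mm with its upper surface at z = 728 mm. It stands on four 56×56 mm square legs, each inset 30 mm from the nearest pair of top edges, running from the floor to the underside of the top. Four apron rails, 56 mm thick and 112 mm tall, run between adjacent legs with their top edges flush with the underside of the top and their outer faces flush with the legs' outer faces.

B is a chair. The seat is a 479×452×22 mm slab with its top at z = 473 mm, on four 38×38 mm corner legs (flush with the seat edges, standing on z = 0). A flat backrest 31 mm thick, 304 mm tall, spans the full seat width and rises from the seat top along its +y edge, rear face flush with the rear of the seat. Two armrests of 37×37 mm section run along each side from the seat's front edge to the front of the backrest, top faces 229 mm above the seat top and outer faces flush with the seat's x-edges; a 37×37 mm post under the front of each armrest stands on the seat at the front corner.

C is a four-legged stool. The seat is 251×305 mm, 33 mm thick, top at z = 425 mm. It stands on four square legs, each 30×30 mm in cross-section, from z = 0 to the seat underside, each flush with a corner of the seat.

The chair is on top of the table. Three stools sit around the table at the +y, −x, +x sides.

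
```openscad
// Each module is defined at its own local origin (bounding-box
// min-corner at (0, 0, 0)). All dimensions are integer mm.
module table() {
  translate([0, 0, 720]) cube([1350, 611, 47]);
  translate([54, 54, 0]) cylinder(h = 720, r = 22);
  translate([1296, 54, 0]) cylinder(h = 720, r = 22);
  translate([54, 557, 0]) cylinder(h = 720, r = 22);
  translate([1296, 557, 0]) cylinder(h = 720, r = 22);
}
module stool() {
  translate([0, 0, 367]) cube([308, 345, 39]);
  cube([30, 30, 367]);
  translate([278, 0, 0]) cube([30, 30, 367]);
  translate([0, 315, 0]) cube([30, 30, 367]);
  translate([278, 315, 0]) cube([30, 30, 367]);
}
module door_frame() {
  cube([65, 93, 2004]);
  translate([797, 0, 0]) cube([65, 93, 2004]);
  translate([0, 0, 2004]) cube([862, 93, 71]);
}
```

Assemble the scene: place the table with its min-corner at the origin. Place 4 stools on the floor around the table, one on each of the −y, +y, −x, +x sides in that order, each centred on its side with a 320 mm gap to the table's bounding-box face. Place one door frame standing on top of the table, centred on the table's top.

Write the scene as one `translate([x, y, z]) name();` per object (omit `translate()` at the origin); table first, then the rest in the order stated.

table();
translate([521, -665, 0]) stool();
translate([521, 931, 0]) stool();
translate([-628, 133, 0]) stool();
translate([1670, 133, 0]) stool();
translate([244, 259, 767]) door_frame();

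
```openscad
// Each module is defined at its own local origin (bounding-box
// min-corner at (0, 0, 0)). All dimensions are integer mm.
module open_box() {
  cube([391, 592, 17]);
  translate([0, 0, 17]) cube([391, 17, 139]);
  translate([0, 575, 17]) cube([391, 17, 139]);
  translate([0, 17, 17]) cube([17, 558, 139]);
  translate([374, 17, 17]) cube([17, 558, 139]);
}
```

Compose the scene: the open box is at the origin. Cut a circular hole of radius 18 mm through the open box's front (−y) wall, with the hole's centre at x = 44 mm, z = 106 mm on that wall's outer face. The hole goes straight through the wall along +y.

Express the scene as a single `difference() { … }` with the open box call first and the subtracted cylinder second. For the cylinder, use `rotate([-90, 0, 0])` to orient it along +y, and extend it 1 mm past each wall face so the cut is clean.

difference() {
  open_box();
  translate([44, -1, 106]) rotate([-90, 0, 0]) cylinder(h = 19, r = 18);
}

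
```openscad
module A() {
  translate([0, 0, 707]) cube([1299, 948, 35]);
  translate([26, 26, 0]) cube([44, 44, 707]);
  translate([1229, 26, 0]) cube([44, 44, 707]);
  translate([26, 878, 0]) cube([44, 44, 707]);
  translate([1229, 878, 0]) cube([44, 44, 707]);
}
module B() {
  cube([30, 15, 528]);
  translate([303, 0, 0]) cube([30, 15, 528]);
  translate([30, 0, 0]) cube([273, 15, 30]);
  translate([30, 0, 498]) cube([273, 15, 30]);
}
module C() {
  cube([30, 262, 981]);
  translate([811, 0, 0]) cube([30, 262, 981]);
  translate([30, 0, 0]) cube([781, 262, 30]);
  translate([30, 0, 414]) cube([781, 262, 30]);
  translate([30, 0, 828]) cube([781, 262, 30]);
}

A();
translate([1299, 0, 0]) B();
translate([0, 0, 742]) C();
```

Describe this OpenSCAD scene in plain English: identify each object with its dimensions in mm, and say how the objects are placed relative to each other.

A is a table with a 1299×948 mm rectangular top, 35 mm thick, top surface at z = 742 mm, supported by four 44×44 mm square legs, each inset 26 mm from the nearest pair of top edges, running from the floor.

B is a picture frame with a 273×468 mm rectangular opening (x by z) and a uniform 30 mm border on every side. Frame depth is 15 mm along y. It is built from two vertical stiles running the full outside height and two horizontal rails spanning the gap between the stiles.

C is a bookshelf 841 mm wide overall, 262 mm deep and 981 mm tall. The two sides are 30 mm thick vertical panels. 3 horizontal shelves of 30 mm thickness span between the inner faces of the sides; the lowest shelf sits on the floor and shelves are stacked with a clear vertical gap of 384 mm between each pair.

The picture frame is against the table's +x side, with their −y faces flush. The bookshelf is on top of the table.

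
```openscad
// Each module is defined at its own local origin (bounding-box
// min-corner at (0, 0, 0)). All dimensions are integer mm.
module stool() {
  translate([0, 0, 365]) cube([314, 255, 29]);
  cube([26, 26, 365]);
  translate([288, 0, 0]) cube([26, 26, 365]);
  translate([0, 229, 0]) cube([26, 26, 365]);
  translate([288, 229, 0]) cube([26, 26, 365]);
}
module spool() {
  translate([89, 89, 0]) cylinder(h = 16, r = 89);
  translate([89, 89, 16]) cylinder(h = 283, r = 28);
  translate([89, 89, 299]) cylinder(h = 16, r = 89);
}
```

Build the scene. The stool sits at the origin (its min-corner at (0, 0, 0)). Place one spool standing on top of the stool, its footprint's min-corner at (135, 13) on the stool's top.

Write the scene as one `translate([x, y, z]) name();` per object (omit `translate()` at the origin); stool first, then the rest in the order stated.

stool();
translate([135, 13, 394]) spool();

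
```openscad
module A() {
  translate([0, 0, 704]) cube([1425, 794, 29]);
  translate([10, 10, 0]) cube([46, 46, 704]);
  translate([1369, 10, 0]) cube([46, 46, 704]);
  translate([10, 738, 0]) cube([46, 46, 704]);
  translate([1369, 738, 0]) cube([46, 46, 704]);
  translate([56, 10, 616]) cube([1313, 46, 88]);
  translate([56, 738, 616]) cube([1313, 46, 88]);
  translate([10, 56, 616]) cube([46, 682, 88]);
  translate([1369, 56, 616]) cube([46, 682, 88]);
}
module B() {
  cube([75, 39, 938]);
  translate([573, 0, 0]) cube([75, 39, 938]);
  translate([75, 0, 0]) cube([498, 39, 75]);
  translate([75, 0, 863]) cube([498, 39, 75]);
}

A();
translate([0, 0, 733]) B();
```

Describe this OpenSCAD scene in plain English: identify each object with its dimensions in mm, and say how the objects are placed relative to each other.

A is a rectangular dining table. The top is 1425×794×29 mm with its upper surface at z = 733 mm. It stands on four 46×46 mm square legs, each inset 10 mm from the nearest pair of top edges, running from the floor to the underside of the top. Four apron rails, 46 mm thick and 88 mm tall, run between adjacent legs with their top edges flush with the underside of the top and their outer faces flush with the legs' outer faces.

B is a rectangular picture frame lying in the x–z plane (depth along y). The opening is 498 mm wide (x) by 788 mm tall (z), surrounded by a border 75 mm wide on all four sides. The frame is 39 mm deep and is made of two full-height vertical stiles with two horizontal rails fitted between them.

The picture frame is on top of the table.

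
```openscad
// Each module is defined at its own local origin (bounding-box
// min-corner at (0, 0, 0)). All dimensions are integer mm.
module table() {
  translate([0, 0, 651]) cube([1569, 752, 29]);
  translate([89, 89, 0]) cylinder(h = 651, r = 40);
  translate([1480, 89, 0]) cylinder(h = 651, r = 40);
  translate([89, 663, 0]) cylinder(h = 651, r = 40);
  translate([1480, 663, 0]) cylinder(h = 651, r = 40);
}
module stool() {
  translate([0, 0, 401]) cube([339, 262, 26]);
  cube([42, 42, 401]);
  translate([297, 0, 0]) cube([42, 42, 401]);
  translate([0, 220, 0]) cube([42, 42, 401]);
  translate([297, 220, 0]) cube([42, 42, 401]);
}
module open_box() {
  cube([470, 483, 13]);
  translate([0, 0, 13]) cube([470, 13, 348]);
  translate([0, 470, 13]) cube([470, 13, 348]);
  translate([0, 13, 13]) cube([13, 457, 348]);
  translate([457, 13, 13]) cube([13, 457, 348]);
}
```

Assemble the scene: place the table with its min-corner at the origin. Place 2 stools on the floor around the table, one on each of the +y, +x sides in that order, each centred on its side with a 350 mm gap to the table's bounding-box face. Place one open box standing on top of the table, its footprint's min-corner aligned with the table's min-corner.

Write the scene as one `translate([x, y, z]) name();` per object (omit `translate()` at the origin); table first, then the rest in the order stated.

table();
translate([615, 1102, 0]) stool();
translate([1919, 245, 0]) stool();
translate([0, 0, 680]) open_box();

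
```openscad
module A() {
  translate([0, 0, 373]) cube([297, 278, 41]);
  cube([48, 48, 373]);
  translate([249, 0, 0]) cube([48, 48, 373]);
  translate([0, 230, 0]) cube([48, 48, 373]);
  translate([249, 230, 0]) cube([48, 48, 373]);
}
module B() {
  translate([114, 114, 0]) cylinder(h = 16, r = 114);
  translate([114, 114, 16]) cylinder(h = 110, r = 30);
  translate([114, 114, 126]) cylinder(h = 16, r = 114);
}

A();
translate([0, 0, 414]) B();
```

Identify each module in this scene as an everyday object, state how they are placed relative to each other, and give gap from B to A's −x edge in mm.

The spool's min-x is at 0; the stool's min-x is 0; gap = 0 mm.

A is a stool. B is a spool. The spool is on top of the stool. The gap from the spool to the stool's −x edge is 0 mm.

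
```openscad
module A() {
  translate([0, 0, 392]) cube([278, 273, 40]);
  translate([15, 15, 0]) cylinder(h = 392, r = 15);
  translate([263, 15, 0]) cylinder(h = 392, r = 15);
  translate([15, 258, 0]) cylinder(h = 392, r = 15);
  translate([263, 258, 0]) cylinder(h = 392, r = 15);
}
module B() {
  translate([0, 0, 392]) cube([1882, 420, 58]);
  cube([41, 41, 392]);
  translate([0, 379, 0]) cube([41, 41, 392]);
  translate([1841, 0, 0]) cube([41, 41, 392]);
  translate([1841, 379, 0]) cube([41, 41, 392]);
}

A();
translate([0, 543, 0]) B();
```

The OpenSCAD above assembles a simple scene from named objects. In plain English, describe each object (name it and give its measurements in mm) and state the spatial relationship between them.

A is a simple wooden stool: a rectangular seat 278 mm (x) by 273 mm (y), 40 mm thick, top face at z = 432 mm, on four round legs, each 30 mm in diameter. The legs rest on z = 0, each leg's axis is inset half a diameter from the nearest pair of seat edges (so the leg's bounding box is flush with the corner).

B is a bench: a 1882×420 mm seat slab, 58 mm thick, top at z = 450 mm, on four 41×41 mm square legs flush with the seat corners and standing on z = 0.

The bench is on the floor beside the stool on its +y side.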